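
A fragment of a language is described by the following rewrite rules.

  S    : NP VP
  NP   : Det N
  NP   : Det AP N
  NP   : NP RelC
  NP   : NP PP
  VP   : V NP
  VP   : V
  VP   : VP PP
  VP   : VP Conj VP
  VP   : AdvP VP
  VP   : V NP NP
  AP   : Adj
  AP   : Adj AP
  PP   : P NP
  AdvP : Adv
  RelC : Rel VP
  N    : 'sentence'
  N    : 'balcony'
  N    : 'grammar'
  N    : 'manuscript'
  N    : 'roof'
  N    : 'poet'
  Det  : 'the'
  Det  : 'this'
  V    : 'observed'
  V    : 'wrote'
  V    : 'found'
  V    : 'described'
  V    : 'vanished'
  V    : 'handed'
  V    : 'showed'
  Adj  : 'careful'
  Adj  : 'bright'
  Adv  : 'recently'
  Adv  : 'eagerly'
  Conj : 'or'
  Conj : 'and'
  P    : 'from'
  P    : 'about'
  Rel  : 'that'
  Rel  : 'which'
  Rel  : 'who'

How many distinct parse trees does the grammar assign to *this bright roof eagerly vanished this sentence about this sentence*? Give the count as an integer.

3

Two of the 3 distinct bracketings:
[S [NP [Det this] [AP [Adj bright]] [N roof]] [VP [VP [AdvP [Adv eagerly]] [VP [V vanished] [NP [Det this] [N sentence]]]] [PP [P about] [NP [Det this] [N sentence]]]]]
[S [NP [Det this] [AP [Adj bright]] [N roof]] [VP [AdvP [Adv eagerly]] [VP [V vanished] [NP [NP [Det this] [N sentence]] [PP [P about] [NP [Det this] [N sentence]]]]]]]
The difference turns on whether NP → NP PP is used at the relevant span, versus an alternative expansion of NP.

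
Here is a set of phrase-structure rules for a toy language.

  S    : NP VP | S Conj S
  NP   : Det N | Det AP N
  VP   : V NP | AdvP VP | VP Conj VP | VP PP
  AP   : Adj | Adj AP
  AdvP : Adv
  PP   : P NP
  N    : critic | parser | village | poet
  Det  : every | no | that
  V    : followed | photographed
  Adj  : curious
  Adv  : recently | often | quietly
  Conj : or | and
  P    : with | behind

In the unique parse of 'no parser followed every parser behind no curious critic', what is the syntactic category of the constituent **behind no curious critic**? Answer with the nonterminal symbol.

S
  NP
    Det: no
    N: parser
  VP
    VP
      V: followed
      NP
        Det: every
        N: parser
    PP
      P: behind
      NP
        Det: no
        AP
          Adj: curious
        N: critic
The span 'behind no curious critic' is the PP node built by PP → P NP.

PP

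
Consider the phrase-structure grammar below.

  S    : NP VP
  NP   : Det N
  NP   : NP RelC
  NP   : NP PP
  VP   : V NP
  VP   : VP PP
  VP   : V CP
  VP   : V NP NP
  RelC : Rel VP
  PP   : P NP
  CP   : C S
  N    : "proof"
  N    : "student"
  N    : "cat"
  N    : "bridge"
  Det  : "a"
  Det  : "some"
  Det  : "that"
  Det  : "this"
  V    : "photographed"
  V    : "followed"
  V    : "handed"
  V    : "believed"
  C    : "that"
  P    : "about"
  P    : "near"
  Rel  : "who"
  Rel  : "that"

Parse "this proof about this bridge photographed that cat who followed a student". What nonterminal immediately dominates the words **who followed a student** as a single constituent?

RelC

[S [NP [NP [Det this] [N proof]] [PP [P about] [NP [Det this] [N bridge]]]] [VP [V photographed] [NP [NP [Det that] [N cat]] [RelC [Rel who] [VP [V followed] [NP [Det a] [N student]]]]]]]
The span 'who followed a student' is the RelC node built by RelC → Rel VP.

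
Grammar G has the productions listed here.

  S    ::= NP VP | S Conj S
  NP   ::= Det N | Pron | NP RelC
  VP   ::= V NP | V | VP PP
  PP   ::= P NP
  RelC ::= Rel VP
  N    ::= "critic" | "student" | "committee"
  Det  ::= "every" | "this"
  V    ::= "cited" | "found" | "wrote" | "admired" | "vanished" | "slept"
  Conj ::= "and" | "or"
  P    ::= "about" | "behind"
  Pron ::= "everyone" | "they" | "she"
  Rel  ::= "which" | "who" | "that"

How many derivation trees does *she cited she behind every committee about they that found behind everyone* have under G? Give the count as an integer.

2

The two bracketings:
[S [NP [Pron she]] [VP [VP [VP [V cited] [NP [Pron she]]] [PP [P behind] [NP [Det every] [N committee]]]] [PP [P about] [NP [NP [Pron they]] [RelC [Rel that] [VP [VP [V found]] [PP [P behind] [NP [Pron everyone]]]]]]]]]
[S [NP [Pron she]] [VP [VP [VP [VP [V cited] [NP [Pron she]]] [PP [P behind] [NP [Det every] [N committee]]]] [PP [P about] [NP [NP [Pron they]] [RelC [Rel that] [VP [V found]]]]]] [PP [P behind] [NP [Pron everyone]]]]]
The trees differ in how a recursive rule is bracketed over the same span.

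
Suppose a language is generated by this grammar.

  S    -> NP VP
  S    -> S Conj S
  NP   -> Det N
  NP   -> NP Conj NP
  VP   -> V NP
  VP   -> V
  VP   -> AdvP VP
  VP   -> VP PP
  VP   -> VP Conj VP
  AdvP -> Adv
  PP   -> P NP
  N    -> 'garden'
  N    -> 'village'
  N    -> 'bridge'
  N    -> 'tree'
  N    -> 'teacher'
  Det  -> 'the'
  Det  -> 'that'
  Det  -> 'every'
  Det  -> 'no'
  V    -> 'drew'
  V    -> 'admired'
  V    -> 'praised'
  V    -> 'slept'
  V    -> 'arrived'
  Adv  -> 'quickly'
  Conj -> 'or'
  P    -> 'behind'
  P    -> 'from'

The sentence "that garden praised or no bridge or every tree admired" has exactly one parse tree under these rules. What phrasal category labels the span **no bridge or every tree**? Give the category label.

S
  S
    NP
      Det: that
      N: garden
    VP
      V: praised
  Conj: or
  S
    NP
      NP
        Det: no
        N: bridge
      Conj: or
      NP
        Det: every
        N: tree
    VP
      V: admired
The span 'no bridge or every tree' is the NP node built by NP → NP Conj NP.

NP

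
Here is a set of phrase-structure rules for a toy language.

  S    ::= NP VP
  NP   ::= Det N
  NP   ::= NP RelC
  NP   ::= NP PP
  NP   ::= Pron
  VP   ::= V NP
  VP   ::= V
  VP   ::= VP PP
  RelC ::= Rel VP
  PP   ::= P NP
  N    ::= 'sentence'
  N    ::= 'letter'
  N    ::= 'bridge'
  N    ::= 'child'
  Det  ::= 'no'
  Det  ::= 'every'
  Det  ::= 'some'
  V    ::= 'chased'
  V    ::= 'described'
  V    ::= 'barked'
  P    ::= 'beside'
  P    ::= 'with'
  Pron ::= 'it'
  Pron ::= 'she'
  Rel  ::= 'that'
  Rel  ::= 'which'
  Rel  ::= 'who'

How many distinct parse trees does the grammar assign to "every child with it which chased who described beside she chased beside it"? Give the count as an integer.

Two of the 7 distinct bracketings:
[S [NP [NP [NP [NP [Det every] [N child]] [PP [P with] [NP [Pron it]]]] [RelC [Rel which] [VP [V chased]]]] [RelC [Rel who] [VP [VP [V described]] [PP [P beside] [NP [Pron she]]]]]] [VP [VP [V chased]] [PP [P beside] [NP [Pron it]]]]]
[S [NP [NP [NP [Det every] [N child]] [PP [P with] [NP [NP [Pron it]] [RelC [Rel which] [VP [V chased]]]]]] [RelC [Rel who] [VP [VP [V described]] [PP [P beside] [NP [Pron she]]]]]] [VP [VP [V chased]] [PP [P beside] [NP [Pron it]]]]]
The trees differ in how a recursive rule is bracketed over the same span.

7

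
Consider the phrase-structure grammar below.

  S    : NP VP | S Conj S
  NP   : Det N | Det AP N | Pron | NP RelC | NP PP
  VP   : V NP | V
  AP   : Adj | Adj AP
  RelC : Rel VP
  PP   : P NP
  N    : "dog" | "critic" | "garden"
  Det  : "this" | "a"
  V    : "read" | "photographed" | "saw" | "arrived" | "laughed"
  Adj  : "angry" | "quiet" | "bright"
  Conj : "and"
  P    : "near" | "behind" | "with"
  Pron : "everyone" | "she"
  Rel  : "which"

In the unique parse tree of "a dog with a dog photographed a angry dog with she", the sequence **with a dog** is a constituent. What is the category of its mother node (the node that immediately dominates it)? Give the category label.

NP

S
  NP
    NP
      Det: a
      N: dog
    PP
      P: with
      NP
        Det: a
        N: dog
  VP
    V: photographed
    NP
      NP
        Det: a
        AP
          Adj: angry
        N: dog
      PP
        P: with
        NP
          Pron: she
The span 'with a dog' is the PP node built by PP → P NP.
Its mother is the NP built by NP → NP PP.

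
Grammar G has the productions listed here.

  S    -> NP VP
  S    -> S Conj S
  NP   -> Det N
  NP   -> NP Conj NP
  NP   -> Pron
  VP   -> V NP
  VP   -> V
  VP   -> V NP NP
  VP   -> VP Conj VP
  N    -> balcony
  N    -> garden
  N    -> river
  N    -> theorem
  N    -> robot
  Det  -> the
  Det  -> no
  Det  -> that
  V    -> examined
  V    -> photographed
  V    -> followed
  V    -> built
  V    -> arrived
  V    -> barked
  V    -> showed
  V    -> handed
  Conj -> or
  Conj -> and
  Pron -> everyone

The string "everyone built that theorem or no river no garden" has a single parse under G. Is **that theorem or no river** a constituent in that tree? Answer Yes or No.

Yes

[S [NP [Pron everyone]] [VP [V built] [NP [NP [Det that] [N theorem]] [Conj or] [NP [Det no] [N river]]] [NP [Det no] [N garden]]]]
The words 'that theorem or no river' are exhaustively dominated by a single NP node (built by NP → NP Conj NP), so they form a constituent.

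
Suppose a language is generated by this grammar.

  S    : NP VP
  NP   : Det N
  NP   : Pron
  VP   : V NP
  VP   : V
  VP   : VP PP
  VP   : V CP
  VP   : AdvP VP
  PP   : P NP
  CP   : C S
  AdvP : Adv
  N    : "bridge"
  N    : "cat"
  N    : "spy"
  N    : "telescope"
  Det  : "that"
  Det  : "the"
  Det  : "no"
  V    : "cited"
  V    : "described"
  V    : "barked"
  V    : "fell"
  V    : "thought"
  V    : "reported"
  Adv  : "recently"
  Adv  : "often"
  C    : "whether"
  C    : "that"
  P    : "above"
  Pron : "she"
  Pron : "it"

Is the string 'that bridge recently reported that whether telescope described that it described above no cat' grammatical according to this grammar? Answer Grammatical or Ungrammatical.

Ungrammatical

A C/Det word can never sit immediately before a C word in any string this grammar generates, so the substring 'that whether' rules out a derivation.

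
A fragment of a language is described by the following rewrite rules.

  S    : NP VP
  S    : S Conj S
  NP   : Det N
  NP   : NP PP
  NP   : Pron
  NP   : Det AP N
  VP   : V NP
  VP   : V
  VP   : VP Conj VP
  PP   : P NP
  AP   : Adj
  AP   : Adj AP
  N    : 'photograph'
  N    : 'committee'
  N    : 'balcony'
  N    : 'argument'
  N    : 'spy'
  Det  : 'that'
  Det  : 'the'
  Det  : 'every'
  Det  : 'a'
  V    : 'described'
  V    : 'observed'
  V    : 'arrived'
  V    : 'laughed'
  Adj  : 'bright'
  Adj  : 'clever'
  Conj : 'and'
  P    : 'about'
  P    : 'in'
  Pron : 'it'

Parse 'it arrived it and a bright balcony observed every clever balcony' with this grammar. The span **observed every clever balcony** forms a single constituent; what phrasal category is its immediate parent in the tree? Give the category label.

S

S
  S
    NP
      Pron: it
    VP
      V: arrived
      NP
        Pron: it
  Conj: and
  S
    NP
      Det: a
      AP
        Adj: bright
      N: balcony
    VP
      V: observed
      NP
        Det: every
        AP
          Adj: clever
        N: balcony
The span 'observed every clever balcony' is the VP node built by VP → V NP.
Its mother is the S built by S → NP VP.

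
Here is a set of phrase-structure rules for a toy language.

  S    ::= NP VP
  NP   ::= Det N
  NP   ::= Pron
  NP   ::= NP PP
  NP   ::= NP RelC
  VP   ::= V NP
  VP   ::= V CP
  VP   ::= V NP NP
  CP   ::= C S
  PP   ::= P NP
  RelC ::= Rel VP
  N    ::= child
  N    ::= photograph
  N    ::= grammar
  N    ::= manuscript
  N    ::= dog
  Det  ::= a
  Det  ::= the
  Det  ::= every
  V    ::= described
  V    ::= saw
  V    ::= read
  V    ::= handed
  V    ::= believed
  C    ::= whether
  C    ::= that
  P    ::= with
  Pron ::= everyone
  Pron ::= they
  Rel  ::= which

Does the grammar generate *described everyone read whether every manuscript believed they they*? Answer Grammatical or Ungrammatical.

Ungrammatical

For S → NP VP, no prefix of the string parses as an NP.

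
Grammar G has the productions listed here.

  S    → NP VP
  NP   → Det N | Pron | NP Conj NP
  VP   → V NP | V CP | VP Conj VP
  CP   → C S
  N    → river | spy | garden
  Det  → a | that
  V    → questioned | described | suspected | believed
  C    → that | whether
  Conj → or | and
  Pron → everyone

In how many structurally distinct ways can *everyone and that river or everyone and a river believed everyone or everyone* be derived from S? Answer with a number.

5

Two of the 5 distinct bracketings:
[S [NP [NP [Pron everyone]] [Conj and] [NP [NP [Det that] [N river]] [Conj or] [NP [NP [Pron everyone]] [Conj and] [NP [Det a] [N river]]]]] [VP [V believed] [NP [NP [Pron everyone]] [Conj or] [NP [Pron everyone]]]]]
[S [NP [NP [Pron everyone]] [Conj and] [NP [NP [NP [Det that] [N river]] [Conj or] [NP [Pron everyone]]] [Conj and] [NP [Det a] [N river]]]] [VP [V believed] [NP [NP [Pron everyone]] [Conj or] [NP [Pron everyone]]]]]
The trees differ in how a recursive rule is bracketed over the same span.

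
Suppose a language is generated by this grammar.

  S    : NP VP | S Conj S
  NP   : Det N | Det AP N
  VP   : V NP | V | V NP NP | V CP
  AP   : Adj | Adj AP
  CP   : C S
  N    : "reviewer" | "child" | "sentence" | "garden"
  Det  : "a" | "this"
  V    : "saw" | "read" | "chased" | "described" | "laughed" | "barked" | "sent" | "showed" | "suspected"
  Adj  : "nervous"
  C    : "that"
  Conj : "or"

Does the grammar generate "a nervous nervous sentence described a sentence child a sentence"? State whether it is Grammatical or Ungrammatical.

Ungrammatical

An N word can never sit immediately before an N word in any string this grammar generates, so the substring 'sentence child' rules out a derivation.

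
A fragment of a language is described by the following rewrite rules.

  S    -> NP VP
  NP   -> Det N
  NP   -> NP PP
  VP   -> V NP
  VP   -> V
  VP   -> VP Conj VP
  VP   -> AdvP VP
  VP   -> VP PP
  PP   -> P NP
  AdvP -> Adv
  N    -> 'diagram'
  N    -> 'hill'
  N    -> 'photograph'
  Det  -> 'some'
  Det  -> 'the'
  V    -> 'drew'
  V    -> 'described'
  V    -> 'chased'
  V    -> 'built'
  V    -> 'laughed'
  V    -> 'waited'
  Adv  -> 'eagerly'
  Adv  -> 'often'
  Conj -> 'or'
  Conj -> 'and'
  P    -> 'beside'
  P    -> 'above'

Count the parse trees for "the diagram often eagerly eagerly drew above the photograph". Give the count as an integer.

4

Two of the 4 distinct bracketings:
[S [NP [Det the] [N diagram]] [VP [AdvP [Adv often]] [VP [AdvP [Adv eagerly]] [VP [AdvP [Adv eagerly]] [VP [VP [V drew]] [PP [P above] [NP [Det the] [N photograph]]]]]]]]
[S [NP [Det the] [N diagram]] [VP [AdvP [Adv often]] [VP [AdvP [Adv eagerly]] [VP [VP [AdvP [Adv eagerly]] [VP [V drew]]] [PP [P above] [NP [Det the] [N photograph]]]]]]]
The trees differ in how a recursive rule is bracketed over the same span.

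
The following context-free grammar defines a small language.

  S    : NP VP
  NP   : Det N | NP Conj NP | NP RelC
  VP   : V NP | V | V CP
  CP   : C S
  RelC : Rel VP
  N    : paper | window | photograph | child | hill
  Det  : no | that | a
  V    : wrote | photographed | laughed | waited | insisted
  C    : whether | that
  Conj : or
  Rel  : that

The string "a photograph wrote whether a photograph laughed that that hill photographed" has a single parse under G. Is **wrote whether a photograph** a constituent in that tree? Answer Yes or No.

No

[S [NP [Det a] [N photograph]] [VP [V wrote] [CP [C whether] [S [NP [Det a] [N photograph]] [VP [V laughed] [CP [C that] [S [NP [Det that] [N hill]] [VP [V photographed]]]]]]]]]
The smallest constituent containing 'wrote whether a photograph' is the VP spanning 'wrote whether a photograph laughed that that hill photographed'; no single node in the tree dominates exactly the given words.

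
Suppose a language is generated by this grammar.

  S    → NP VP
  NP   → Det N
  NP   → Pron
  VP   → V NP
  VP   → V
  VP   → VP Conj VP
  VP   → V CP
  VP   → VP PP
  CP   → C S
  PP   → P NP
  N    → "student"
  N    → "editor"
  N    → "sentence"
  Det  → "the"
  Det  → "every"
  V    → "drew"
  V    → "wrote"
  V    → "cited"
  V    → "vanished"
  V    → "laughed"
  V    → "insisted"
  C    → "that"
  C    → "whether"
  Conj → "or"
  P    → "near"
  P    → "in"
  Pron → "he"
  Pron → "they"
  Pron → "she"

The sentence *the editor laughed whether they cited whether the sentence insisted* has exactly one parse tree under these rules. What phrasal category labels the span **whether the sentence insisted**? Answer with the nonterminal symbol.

CP

S
  NP
    Det: the
    N: editor
  VP
    V: laughed
    CP
      C: whether
      S
        NP
          Pron: they
        VP
          V: cited
          CP
            C: whether
            S
              NP
                Det: the
                N: sentence
              VP
                V: insisted
The span 'whether the sentence insisted' is the CP node built by CP → C S.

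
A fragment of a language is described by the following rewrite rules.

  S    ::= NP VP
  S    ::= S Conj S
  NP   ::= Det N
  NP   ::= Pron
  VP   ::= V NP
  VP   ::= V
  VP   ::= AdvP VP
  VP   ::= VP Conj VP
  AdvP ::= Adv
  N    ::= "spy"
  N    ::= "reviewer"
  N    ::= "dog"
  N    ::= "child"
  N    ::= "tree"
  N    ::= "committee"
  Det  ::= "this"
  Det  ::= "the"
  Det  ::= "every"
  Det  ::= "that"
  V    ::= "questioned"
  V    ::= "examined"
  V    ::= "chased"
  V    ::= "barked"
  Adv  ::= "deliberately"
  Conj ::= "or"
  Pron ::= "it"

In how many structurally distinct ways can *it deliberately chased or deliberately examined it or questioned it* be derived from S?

7

Two of the 7 distinct bracketings:
[S [NP [Pron it]] [VP [AdvP [Adv deliberately]] [VP [VP [V chased]] [Conj or] [VP [AdvP [Adv deliberately]] [VP [VP [V examined] [NP [Pron it]]] [Conj or] [VP [V questioned] [NP [Pron it]]]]]]]]
[S [NP [Pron it]] [VP [AdvP [Adv deliberately]] [VP [VP [V chased]] [Conj or] [VP [VP [AdvP [Adv deliberately]] [VP [V examined] [NP [Pron it]]]] [Conj or] [VP [V questioned] [NP [Pron it]]]]]]]
The trees differ in how a recursive rule is bracketed over the same span.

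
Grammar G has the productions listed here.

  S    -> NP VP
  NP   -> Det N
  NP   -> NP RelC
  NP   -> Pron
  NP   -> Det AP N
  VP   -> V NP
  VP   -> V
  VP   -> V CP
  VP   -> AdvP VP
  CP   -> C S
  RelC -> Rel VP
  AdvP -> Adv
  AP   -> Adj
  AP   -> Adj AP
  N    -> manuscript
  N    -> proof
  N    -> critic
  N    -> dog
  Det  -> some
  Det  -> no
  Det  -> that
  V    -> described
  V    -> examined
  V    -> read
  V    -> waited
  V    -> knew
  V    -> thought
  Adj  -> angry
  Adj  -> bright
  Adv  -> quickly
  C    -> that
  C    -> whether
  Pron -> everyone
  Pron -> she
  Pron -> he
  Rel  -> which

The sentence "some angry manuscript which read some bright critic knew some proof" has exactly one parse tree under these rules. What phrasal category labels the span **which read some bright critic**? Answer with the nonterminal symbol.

S
  NP
    NP
      Det: some
      AP
        Adj: angry
      N: manuscript
    RelC
      Rel: which
      VP
        V: read
        NP
          Det: some
          AP
            Adj: bright
          N: critic
  VP
    V: knew
    NP
      Det: some
      N: proof
The span 'which read some bright critic' is the RelC node built by RelC → Rel VP.

RelC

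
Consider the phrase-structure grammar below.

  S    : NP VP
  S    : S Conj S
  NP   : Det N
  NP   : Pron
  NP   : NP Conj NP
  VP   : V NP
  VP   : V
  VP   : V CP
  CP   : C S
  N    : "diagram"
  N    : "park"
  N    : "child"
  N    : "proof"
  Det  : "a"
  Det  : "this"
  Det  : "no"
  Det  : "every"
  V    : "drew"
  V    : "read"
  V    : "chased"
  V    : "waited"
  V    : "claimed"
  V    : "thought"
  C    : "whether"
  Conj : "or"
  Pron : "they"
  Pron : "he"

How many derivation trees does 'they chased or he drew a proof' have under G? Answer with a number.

1

[S [S [NP [Pron they]] [VP [V chased]]] [Conj or] [S [NP [Pron he]] [VP [V drew] [NP [Det a] [N proof]]]]]
No rule offers an alternative attachment or grouping for any span, so this is the only derivation.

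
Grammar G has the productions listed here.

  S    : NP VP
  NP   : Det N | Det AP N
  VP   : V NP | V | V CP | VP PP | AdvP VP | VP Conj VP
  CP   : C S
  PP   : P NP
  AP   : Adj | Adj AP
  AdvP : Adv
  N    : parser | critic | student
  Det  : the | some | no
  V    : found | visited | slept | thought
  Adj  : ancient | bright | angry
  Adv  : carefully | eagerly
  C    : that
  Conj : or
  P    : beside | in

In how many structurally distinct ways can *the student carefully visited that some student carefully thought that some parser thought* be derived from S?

[S [NP [Det the] [N student]] [VP [AdvP [Adv carefully]] [VP [V visited] [CP [C that] [S [NP [Det some] [N student]] [VP [AdvP [Adv carefully]] [VP [V thought] [CP [C that] [S [NP [Det some] [N parser]] [VP [V thought]]]]]]]]]]]
No rule offers an alternative attachment or grouping for any span, so this is the only derivation.

1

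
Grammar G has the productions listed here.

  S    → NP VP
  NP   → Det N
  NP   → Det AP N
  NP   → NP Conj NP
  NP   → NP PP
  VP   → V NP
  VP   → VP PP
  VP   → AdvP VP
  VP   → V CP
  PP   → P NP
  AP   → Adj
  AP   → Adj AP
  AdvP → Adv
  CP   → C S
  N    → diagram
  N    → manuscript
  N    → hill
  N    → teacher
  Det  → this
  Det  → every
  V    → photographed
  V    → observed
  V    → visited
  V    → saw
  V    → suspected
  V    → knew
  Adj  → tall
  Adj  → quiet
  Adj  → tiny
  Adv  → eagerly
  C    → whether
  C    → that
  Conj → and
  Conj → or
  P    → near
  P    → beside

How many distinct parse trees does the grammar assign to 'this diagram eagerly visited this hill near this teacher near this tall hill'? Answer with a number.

9

Two of the 9 distinct bracketings:
[S [NP [Det this] [N diagram]] [VP [VP [AdvP [Adv eagerly]] [VP [V visited] [NP [Det this] [N hill]]]] [PP [P near] [NP [NP [Det this] [N teacher]] [PP [P near] [NP [Det this] [AP [Adj tall]] [N hill]]]]]]]
[S [NP [Det this] [N diagram]] [VP [VP [VP [AdvP [Adv eagerly]] [VP [V visited] [NP [Det this] [N hill]]]] [PP [P near] [NP [Det this] [N teacher]]]] [PP [P near] [NP [Det this] [AP [Adj tall]] [N hill]]]]]
The difference turns on whether NP → NP PP is used at the relevant span, versus an alternative expansion of NP.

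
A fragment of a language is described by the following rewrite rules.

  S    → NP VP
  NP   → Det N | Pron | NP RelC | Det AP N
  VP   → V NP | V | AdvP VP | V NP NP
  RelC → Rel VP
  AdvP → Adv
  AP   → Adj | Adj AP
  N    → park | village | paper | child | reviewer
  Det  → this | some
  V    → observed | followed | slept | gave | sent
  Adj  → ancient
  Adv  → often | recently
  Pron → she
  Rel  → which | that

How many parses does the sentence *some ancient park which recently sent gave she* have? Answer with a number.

[S [NP [NP [Det some] [AP [Adj ancient]] [N park]] [RelC [Rel which] [VP [AdvP [Adv recently]] [VP [V sent]]]]] [VP [V gave] [NP [Pron she]]]]
No rule offers an alternative attachment or grouping for any span, so this is the only derivation.

1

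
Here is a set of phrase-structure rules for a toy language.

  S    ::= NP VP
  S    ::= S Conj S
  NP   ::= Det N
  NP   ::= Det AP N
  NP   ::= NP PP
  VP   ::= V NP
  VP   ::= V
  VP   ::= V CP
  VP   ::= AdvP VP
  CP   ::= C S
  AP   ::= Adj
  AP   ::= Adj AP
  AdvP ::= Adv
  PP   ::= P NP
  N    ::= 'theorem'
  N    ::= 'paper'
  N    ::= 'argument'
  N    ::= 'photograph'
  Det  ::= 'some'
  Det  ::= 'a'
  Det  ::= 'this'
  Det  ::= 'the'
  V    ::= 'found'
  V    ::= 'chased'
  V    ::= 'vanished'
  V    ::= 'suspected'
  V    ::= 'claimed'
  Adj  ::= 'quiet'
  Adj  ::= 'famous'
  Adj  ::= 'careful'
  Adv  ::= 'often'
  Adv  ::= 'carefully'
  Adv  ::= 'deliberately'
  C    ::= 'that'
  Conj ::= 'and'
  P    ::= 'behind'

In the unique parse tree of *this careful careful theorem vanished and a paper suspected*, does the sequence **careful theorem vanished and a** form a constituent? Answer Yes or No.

[S [S [NP [Det this] [AP [Adj careful] [AP [Adj careful]]] [N theorem]] [VP [V vanished]]] [Conj and] [S [NP [Det a] [N paper]] [VP [V suspected]]]]
The smallest constituent containing 'careful theorem vanished and a' is the S spanning 'this careful careful theorem vanished and a paper suspected'; no single node in the tree dominates exactly the given words.

No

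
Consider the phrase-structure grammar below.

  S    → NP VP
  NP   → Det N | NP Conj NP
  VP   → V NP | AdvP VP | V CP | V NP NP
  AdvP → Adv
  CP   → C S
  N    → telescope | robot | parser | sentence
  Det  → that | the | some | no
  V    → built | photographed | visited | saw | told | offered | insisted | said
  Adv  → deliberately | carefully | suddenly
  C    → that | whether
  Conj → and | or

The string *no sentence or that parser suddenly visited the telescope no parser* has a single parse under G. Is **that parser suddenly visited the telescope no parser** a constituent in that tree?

[S [NP [NP [Det no] [N sentence]] [Conj or] [NP [Det that] [N parser]]] [VP [AdvP [Adv suddenly]] [VP [V visited] [NP [Det the] [N telescope]] [NP [Det no] [N parser]]]]]
The smallest constituent containing 'that parser suddenly visited the telescope no parser' is the S spanning 'no sentence or that parser suddenly visited the telescope no parser'; no single node in the tree dominates exactly the given words.

No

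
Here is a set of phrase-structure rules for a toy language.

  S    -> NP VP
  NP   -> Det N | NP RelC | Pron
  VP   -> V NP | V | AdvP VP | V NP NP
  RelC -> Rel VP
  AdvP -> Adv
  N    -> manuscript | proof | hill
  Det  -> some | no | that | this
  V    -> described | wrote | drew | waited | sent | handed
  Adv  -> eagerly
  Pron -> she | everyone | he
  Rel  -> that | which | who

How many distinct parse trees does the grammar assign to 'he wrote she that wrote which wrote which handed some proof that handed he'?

6

Two of the 6 distinct bracketings:
[S [NP [Pron he]] [VP [V wrote] [NP [NP [NP [NP [Pron she]] [RelC [Rel that] [VP [V wrote]]]] [RelC [Rel which] [VP [V wrote]]]] [RelC [Rel which] [VP [V handed] [NP [NP [Det some] [N proof]] [RelC [Rel that] [VP [V handed] [NP [Pron he]]]]]]]]]]
[S [NP [Pron he]] [VP [V wrote] [NP [NP [NP [NP [Pron she]] [RelC [Rel that] [VP [V wrote]]]] [RelC [Rel which] [VP [V wrote]]]] [RelC [Rel which] [VP [V handed] [NP [NP [Det some] [N proof]] [RelC [Rel that] [VP [V handed]]]] [NP [Pron he]]]]]]]
The difference turns on whether VP → V NP NP is used at the relevant span, versus an alternative expansion of VP.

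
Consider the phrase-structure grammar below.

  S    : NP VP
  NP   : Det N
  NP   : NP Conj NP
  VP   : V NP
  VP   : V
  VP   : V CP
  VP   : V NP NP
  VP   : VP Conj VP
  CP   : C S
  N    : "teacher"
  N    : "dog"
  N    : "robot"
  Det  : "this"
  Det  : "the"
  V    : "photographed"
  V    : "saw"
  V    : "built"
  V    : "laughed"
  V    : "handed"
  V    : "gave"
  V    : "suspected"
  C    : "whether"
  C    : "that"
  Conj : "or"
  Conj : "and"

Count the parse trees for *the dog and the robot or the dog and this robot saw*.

5

Two of the 5 distinct bracketings:
[S [NP [NP [Det the] [N dog]] [Conj and] [NP [NP [Det the] [N robot]] [Conj or] [NP [NP [Det the] [N dog]] [Conj and] [NP [Det this] [N robot]]]]] [VP [V saw]]]
[S [NP [NP [Det the] [N dog]] [Conj and] [NP [NP [NP [Det the] [N robot]] [Conj or] [NP [Det the] [N dog]]] [Conj and] [NP [Det this] [N robot]]]] [VP [V saw]]]
The trees differ in how a recursive rule is bracketed over the same span.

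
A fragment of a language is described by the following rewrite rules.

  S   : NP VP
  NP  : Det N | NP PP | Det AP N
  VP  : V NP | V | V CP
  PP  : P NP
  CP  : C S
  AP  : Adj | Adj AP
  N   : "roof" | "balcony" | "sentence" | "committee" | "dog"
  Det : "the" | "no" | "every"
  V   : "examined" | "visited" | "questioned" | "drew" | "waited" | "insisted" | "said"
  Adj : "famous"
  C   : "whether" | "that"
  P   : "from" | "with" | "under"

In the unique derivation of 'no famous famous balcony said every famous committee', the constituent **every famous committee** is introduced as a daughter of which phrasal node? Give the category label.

VP

[S [NP [Det no] [AP [Adj famous] [AP [Adj famous]]] [N balcony]] [VP [V said] [NP [Det every] [AP [Adj famous]] [N committee]]]]
The span 'every famous committee' is the NP node built by NP → Det AP N.
Its mother is the VP built by VP → V NP.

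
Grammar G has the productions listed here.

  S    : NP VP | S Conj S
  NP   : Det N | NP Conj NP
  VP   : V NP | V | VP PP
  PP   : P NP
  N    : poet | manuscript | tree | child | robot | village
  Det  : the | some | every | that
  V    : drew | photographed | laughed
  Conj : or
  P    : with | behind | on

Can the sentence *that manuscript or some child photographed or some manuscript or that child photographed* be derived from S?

Grammatical

[S [S [NP [NP [Det that] [N manuscript]] [Conj or] [NP [Det some] [N child]]] [VP [V photographed]]] [Conj or] [S [NP [NP [Det some] [N manuscript]] [Conj or] [NP [Det that] [N child]]] [VP [V photographed]]]]
Each bracket corresponds to one application of a listed rule, so the string is derivable from S.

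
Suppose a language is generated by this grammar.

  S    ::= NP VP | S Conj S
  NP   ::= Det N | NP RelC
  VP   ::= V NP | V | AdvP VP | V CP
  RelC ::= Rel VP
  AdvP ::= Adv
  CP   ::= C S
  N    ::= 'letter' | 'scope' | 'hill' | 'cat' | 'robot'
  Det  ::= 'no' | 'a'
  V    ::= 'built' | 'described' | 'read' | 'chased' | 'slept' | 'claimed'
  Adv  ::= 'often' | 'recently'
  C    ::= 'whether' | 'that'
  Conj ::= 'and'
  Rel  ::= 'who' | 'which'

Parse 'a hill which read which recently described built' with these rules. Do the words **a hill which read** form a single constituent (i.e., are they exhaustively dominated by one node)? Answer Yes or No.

[S [NP [NP [NP [Det a] [N hill]] [RelC [Rel which] [VP [V read]]]] [RelC [Rel which] [VP [AdvP [Adv recently]] [VP [V described]]]]] [VP [V built]]]
The words 'a hill which read' are exhaustively dominated by a single NP node (built by NP → NP RelC), so they form a constituent.

Yes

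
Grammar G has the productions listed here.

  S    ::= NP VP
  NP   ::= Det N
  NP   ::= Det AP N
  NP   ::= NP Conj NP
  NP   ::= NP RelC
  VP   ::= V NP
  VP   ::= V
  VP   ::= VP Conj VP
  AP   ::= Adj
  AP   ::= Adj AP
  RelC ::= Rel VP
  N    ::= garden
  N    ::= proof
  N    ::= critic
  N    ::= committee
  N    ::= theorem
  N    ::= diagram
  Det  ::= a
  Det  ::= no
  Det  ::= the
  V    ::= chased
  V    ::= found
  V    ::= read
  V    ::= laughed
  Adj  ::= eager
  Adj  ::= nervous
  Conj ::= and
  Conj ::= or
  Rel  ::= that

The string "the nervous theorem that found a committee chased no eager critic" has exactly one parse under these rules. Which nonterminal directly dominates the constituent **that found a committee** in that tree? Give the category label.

NP

[S [NP [NP [Det the] [AP [Adj nervous]] [N theorem]] [RelC [Rel that] [VP [V found] [NP [Det a] [N committee]]]]] [VP [V chased] [NP [Det no] [AP [Adj eager]] [N critic]]]]
The span 'that found a committee' is the RelC node built by RelC → Rel VP.
Its mother is the NP built by NP → NP RelC.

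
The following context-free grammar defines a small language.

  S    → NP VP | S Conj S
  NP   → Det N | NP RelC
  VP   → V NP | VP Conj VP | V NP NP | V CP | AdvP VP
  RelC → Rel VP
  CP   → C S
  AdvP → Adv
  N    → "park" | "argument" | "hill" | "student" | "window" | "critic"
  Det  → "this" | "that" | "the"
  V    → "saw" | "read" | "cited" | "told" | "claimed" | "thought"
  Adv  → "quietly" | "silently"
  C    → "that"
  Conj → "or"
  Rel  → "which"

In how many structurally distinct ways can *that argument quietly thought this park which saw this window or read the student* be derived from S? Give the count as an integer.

Two of the 3 distinct bracketings:
[S [NP [Det that] [N argument]] [VP [VP [AdvP [Adv quietly]] [VP [V thought] [NP [NP [Det this] [N park]] [RelC [Rel which] [VP [V saw] [NP [Det this] [N window]]]]]]] [Conj or] [VP [V read] [NP [Det the] [N student]]]]]
[S [NP [Det that] [N argument]] [VP [AdvP [Adv quietly]] [VP [V thought] [NP [NP [Det this] [N park]] [RelC [Rel which] [VP [VP [V saw] [NP [Det this] [N window]]] [Conj or] [VP [V read] [NP [Det the] [N student]]]]]]]]]
The trees differ in how a recursive rule is bracketed over the same span.

3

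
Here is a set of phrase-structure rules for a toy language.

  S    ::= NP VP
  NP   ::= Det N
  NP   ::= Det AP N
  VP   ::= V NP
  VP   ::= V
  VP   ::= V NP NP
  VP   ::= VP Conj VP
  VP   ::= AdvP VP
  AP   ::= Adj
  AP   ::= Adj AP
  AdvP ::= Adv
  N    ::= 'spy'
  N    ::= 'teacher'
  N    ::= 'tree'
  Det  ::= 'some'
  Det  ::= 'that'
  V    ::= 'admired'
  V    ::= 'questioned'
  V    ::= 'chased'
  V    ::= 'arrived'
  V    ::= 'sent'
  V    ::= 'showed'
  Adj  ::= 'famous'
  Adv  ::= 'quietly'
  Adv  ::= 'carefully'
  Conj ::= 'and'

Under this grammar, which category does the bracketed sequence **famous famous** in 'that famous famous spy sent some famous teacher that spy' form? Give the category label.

AP

[S [NP [Det that] [AP [Adj famous] [AP [Adj famous]]] [N spy]] [VP [V sent] [NP [Det some] [AP [Adj famous]] [N teacher]] [NP [Det that] [N spy]]]]
The span 'famous famous' is the AP node built by AP → Adj AP.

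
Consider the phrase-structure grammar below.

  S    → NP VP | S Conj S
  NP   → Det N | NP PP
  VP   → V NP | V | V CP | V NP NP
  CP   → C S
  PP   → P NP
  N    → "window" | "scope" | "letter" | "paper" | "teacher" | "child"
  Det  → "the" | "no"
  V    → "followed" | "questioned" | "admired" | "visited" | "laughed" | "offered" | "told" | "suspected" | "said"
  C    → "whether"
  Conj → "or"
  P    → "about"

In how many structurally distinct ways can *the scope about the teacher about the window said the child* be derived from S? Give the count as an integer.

The two bracketings:
[S [NP [NP [Det the] [N scope]] [PP [P about] [NP [NP [Det the] [N teacher]] [PP [P about] [NP [Det the] [N window]]]]]] [VP [V said] [NP [Det the] [N child]]]]
[S [NP [NP [NP [Det the] [N scope]] [PP [P about] [NP [Det the] [N teacher]]]] [PP [P about] [NP [Det the] [N window]]]] [VP [V said] [NP [Det the] [N child]]]]
The trees differ in how a recursive rule is bracketed over the same span.

2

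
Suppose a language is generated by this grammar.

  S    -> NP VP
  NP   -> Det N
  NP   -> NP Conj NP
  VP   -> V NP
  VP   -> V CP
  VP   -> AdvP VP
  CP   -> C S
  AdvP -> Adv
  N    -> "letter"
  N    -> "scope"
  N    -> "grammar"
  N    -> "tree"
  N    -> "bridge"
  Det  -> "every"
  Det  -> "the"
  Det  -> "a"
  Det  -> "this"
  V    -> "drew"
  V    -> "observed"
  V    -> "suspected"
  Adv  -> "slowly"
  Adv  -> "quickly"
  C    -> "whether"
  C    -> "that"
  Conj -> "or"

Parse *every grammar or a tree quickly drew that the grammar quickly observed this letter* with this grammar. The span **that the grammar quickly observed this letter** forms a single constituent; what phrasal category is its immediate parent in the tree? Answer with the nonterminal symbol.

S
  NP
    NP
      Det: every
      N: grammar
    Conj: or
    NP
      Det: a
      N: tree
  VP
    AdvP
      Adv: quickly
    VP
      V: drew
      CP
        C: that
        S
          NP
            Det: the
            N: grammar
          VP
            AdvP
              Adv: quickly
            VP
              V: observed
              NP
                Det: this
                N: letter
The span 'that the grammar quickly observed this letter' is the CP node built by CP → C S.
Its mother is the VP built by VP → V CP.

VP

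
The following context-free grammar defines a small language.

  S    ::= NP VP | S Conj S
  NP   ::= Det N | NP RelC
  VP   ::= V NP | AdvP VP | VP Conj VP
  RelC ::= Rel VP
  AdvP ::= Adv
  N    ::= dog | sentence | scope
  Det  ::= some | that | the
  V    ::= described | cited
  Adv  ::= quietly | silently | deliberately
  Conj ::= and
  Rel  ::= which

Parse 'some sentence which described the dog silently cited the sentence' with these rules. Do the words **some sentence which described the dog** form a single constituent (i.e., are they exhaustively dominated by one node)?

[S [NP [NP [Det some] [N sentence]] [RelC [Rel which] [VP [V described] [NP [Det the] [N dog]]]]] [VP [AdvP [Adv silently]] [VP [V cited] [NP [Det the] [N sentence]]]]]
The words 'some sentence which described the dog' are exhaustively dominated by a single NP node (built by NP → NP RelC), so they form a constituent.

Yes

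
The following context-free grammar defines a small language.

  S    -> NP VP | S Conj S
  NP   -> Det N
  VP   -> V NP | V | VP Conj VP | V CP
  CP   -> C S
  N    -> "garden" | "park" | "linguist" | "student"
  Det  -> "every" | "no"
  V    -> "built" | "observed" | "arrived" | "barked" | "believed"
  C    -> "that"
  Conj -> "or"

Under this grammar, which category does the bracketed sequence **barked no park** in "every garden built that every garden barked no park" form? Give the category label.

[S [NP [Det every] [N garden]] [VP [V built] [CP [C that] [S [NP [Det every] [N garden]] [VP [V barked] [NP [Det no] [N park]]]]]]]
The span 'barked no park' is the VP node built by VP → V NP.

VP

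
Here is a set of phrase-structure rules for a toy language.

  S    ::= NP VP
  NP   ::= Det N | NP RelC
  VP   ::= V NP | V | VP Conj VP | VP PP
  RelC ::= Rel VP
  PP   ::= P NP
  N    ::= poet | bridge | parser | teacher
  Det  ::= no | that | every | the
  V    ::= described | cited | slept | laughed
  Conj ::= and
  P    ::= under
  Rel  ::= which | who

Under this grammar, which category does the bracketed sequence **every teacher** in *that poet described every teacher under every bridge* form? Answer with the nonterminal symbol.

NP

[S [NP [Det that] [N poet]] [VP [VP [V described] [NP [Det every] [N teacher]]] [PP [P under] [NP [Det every] [N bridge]]]]]
The span 'every teacher' is the NP node built by NP → Det N.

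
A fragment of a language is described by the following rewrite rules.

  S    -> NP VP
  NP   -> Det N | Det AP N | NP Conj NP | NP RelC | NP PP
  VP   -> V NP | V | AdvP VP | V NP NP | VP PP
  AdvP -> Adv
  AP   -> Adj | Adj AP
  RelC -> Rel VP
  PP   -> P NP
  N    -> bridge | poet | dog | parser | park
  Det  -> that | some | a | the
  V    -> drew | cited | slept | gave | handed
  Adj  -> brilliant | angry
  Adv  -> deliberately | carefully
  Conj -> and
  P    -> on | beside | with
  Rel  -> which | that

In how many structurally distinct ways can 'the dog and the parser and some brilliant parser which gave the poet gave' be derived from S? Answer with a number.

Two of the 5 distinct bracketings:
[S [NP [NP [Det the] [N dog]] [Conj and] [NP [NP [Det the] [N parser]] [Conj and] [NP [NP [Det some] [AP [Adj brilliant]] [N parser]] [RelC [Rel which] [VP [V gave] [NP [Det the] [N poet]]]]]]] [VP [V gave]]]
[S [NP [NP [Det the] [N dog]] [Conj and] [NP [NP [NP [Det the] [N parser]] [Conj and] [NP [Det some] [AP [Adj brilliant]] [N parser]]] [RelC [Rel which] [VP [V gave] [NP [Det the] [N poet]]]]]] [VP [V gave]]]
The trees differ in how a recursive rule is bracketed over the same span.

5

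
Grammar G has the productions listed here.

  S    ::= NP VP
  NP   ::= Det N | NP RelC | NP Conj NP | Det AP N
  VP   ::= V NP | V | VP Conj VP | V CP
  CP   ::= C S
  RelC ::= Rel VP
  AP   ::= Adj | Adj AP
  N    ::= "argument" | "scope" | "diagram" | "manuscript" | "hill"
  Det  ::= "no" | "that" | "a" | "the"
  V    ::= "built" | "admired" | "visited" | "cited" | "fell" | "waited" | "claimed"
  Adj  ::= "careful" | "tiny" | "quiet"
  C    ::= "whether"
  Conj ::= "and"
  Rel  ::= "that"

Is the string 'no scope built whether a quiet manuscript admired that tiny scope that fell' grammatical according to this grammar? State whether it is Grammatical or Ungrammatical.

[S [NP [Det no] [N scope]] [VP [V built] [CP [C whether] [S [NP [Det a] [AP [Adj quiet]] [N manuscript]] [VP [V admired] [NP [NP [Det that] [AP [Adj tiny]] [N scope]] [RelC [Rel that] [VP [V fell]]]]]]]]]
Each bracket corresponds to one application of a listed rule, so the string is derivable from S.

Grammatical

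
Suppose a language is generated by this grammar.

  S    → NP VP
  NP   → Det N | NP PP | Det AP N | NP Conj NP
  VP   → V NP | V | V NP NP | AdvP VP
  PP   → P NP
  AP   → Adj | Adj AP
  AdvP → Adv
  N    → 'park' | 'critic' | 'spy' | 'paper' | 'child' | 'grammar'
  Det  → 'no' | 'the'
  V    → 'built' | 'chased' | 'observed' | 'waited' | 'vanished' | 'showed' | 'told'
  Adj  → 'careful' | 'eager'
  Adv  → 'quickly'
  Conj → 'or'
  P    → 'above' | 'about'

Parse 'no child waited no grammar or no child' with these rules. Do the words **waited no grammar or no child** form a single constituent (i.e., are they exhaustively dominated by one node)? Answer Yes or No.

[S [NP [Det no] [N child]] [VP [V waited] [NP [NP [Det no] [N grammar]] [Conj or] [NP [Det no] [N child]]]]]
The words 'waited no grammar or no child' are exhaustively dominated by a single VP node (built by VP → V NP), so they form a constituent.

Yes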